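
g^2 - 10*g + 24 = (g - 6)*(g - 4)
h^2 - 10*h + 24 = (h - 6)*(h - 4)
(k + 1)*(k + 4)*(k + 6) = k^3 + 11*k^2 + 34*k + 24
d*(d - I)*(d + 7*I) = d^3 + 6*I*d^2 + 7*d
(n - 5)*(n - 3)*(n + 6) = n^3 - 2*n^2 - 33*n + 90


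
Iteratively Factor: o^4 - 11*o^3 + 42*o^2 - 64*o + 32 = (o - 4)*(o^3 - 7*o^2 + 14*o - 8) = (o - 4)*(o - 2)*(o^2 - 5*o + 4) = (o - 4)^2*(o - 2)*(o - 1)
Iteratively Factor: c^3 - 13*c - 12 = (c + 3)*(c^2 - 3*c - 4) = (c - 4)*(c + 3)*(c + 1)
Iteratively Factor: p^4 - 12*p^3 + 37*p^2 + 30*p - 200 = (p + 2)*(p^3 - 14*p^2 + 65*p - 100) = (p - 5)*(p + 2)*(p^2 - 9*p + 20) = (p - 5)^2*(p + 2)*(p - 4)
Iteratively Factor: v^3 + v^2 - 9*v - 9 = (v - 3)*(v^2 + 4*v + 3) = (v - 3)*(v + 1)*(v + 3)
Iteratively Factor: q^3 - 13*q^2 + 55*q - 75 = (q - 3)*(q^2 - 10*q + 25) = (q - 5)*(q - 3)*(q - 5)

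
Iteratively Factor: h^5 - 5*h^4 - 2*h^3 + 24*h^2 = (h - 4)*(h^4 - h^3 - 6*h^2) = h*(h - 4)*(h^3 - h^2 - 6*h) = h*(h - 4)*(h - 3)*(h^2 + 2*h) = h*(h - 4)*(h - 3)*(h + 2)*(h)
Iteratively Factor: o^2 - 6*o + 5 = (o - 5)*(o - 1)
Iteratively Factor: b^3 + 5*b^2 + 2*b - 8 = (b + 2)*(b^2 + 3*b - 4) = (b - 1)*(b + 2)*(b + 4)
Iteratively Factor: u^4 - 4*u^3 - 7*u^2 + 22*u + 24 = (u + 1)*(u^3 - 5*u^2 - 2*u + 24) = (u + 1)*(u + 2)*(u^2 - 7*u + 12) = (u - 3)*(u + 1)*(u + 2)*(u - 4)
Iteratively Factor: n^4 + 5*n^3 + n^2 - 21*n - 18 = (n + 1)*(n^3 + 4*n^2 - 3*n - 18) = (n + 1)*(n + 3)*(n^2 + n - 6) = (n + 1)*(n + 3)^2*(n - 2)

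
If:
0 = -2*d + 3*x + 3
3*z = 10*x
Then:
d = 9*z/20 + 3/2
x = 3*z/10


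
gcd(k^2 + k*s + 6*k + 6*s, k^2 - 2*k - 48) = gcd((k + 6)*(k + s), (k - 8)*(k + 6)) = k + 6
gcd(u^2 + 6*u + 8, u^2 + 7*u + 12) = u + 4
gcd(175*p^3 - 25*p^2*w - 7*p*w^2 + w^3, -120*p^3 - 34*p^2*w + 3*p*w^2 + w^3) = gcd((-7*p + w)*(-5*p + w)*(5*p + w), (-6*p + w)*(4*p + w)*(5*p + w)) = 5*p + w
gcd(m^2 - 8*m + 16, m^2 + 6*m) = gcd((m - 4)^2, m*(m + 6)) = 1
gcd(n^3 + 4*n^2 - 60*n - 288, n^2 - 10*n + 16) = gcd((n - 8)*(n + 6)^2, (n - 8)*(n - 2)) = n - 8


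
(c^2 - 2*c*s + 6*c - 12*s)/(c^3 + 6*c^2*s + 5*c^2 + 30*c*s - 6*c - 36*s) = (c - 2*s)/(c^2 + 6*c*s - c - 6*s)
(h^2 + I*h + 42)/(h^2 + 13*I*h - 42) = (h - 6*I)/(h + 6*I)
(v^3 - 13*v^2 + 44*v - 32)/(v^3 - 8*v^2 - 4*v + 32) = (v^2 - 5*v + 4)/(v^2 - 4)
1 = 1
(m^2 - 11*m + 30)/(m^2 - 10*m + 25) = (m - 6)/(m - 5)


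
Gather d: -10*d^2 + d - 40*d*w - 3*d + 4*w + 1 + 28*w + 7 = -10*d^2 + d*(-40*w - 2) + 32*w + 8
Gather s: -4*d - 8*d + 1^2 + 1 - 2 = -12*d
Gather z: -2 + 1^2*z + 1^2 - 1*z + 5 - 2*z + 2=6 - 2*z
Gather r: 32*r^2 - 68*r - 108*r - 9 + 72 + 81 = 32*r^2 - 176*r + 144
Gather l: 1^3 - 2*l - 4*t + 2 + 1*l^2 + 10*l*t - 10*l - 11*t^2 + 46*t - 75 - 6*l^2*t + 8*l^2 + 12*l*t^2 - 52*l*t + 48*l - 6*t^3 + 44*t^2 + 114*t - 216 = l^2*(9 - 6*t) + l*(12*t^2 - 42*t + 36) - 6*t^3 + 33*t^2 + 156*t - 288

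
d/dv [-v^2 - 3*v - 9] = -2*v - 3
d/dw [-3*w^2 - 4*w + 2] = -6*w - 4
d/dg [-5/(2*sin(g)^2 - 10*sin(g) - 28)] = 5*(2*sin(g) - 5)*cos(g)/(2*(sin(g) - 7)^2*(sin(g) + 2)^2)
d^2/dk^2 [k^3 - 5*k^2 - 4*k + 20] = 6*k - 10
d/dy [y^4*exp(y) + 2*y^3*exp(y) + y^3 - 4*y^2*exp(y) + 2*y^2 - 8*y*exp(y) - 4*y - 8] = y^4*exp(y) + 6*y^3*exp(y) + 2*y^2*exp(y) + 3*y^2 - 16*y*exp(y) + 4*y - 8*exp(y) - 4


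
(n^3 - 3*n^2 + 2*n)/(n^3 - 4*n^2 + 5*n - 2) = n/(n - 1)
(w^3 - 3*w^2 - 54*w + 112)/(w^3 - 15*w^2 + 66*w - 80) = (w + 7)/(w - 5)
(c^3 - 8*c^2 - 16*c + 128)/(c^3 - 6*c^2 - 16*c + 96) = (c - 8)/(c - 6)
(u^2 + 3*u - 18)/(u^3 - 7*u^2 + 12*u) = (u + 6)/(u*(u - 4))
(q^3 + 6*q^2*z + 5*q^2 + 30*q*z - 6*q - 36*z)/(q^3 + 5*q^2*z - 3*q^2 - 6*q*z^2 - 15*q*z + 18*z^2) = (-q^2 - 5*q + 6)/(-q^2 + q*z + 3*q - 3*z)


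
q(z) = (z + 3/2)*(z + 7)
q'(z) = 2*z + 17/2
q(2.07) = 32.38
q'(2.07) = 12.64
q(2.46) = 37.46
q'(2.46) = 13.42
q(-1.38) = 0.67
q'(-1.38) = 5.74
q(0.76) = 17.54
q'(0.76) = 10.02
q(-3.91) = -7.45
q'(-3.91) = 0.68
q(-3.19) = -6.44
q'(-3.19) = 2.12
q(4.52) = 69.35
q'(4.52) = 17.54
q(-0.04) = 10.16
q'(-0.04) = 8.42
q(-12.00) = 52.50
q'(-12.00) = -15.50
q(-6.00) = -4.50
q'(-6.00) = -3.50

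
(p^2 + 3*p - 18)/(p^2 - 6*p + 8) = (p^2 + 3*p - 18)/(p^2 - 6*p + 8)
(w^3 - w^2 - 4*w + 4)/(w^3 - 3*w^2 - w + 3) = (w^2 - 4)/(w^2 - 2*w - 3)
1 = 1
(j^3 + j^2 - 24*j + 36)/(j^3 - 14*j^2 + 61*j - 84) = (j^2 + 4*j - 12)/(j^2 - 11*j + 28)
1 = 1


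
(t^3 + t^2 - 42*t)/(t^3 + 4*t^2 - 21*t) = (t - 6)/(t - 3)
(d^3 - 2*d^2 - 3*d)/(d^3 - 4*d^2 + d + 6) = d/(d - 2)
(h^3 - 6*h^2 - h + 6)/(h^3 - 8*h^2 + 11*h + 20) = (h^2 - 7*h + 6)/(h^2 - 9*h + 20)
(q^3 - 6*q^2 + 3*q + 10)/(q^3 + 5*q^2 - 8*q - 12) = (q - 5)/(q + 6)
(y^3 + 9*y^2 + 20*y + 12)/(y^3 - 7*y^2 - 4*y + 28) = (y^2 + 7*y + 6)/(y^2 - 9*y + 14)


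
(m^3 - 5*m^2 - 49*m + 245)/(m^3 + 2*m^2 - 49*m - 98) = (m - 5)/(m + 2)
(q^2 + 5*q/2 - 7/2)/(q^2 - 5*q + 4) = (q + 7/2)/(q - 4)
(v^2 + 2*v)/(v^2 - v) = (v + 2)/(v - 1)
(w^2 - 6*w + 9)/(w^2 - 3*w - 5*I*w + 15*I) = (w - 3)/(w - 5*I)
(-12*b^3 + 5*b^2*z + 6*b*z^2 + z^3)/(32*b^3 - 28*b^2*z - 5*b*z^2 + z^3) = (3*b + z)/(-8*b + z)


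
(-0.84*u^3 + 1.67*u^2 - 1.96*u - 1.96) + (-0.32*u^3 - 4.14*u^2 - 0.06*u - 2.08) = -1.16*u^3 - 2.47*u^2 - 2.02*u - 4.04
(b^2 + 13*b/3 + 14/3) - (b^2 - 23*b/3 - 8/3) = 12*b + 22/3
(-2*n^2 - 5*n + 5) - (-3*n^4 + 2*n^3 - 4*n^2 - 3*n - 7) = 3*n^4 - 2*n^3 + 2*n^2 - 2*n + 12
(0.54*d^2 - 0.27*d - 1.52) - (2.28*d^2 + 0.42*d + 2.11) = -1.74*d^2 - 0.69*d - 3.63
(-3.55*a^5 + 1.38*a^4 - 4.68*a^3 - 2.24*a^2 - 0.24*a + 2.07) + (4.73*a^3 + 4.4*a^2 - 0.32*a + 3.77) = -3.55*a^5 + 1.38*a^4 + 0.0500000000000007*a^3 + 2.16*a^2 - 0.56*a + 5.84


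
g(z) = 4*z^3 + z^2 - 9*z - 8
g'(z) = 12*z^2 + 2*z - 9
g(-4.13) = -235.55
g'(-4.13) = 187.42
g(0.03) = -8.27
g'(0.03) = -8.93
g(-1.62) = -7.80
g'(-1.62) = 19.25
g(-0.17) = -6.46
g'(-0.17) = -8.99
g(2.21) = 20.17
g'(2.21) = 54.03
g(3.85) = 200.44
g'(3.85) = 176.57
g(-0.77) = -2.30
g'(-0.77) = -3.43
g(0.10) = -8.89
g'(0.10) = -8.68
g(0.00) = -8.00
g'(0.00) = -9.00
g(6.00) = 838.00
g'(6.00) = 435.00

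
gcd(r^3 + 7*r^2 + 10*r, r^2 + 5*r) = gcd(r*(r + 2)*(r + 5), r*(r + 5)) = r^2 + 5*r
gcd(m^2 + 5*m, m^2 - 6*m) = m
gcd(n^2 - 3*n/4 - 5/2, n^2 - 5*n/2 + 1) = n - 2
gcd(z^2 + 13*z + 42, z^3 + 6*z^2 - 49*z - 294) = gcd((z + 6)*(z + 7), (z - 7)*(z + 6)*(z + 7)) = z^2 + 13*z + 42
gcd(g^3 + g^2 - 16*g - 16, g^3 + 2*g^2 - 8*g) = g + 4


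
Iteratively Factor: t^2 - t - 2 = (t + 1)*(t - 2)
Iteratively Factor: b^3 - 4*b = (b - 2)*(b^2 + 2*b) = (b - 2)*(b + 2)*(b)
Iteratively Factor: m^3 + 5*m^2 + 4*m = (m)*(m^2 + 5*m + 4) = m*(m + 4)*(m + 1)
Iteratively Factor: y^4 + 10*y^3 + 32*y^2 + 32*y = (y + 2)*(y^3 + 8*y^2 + 16*y) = y*(y + 2)*(y^2 + 8*y + 16) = y*(y + 2)*(y + 4)*(y + 4)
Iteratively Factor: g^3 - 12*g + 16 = (g + 4)*(g^2 - 4*g + 4) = (g - 2)*(g + 4)*(g - 2)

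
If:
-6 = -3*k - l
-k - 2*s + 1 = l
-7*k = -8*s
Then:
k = 20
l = -54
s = 35/2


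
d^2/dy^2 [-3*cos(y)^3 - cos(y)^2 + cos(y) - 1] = 5*cos(y)/4 + 2*cos(2*y) + 27*cos(3*y)/4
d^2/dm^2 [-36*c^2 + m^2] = 2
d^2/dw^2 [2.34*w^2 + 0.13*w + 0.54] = 4.68000000000000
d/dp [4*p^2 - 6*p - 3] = 8*p - 6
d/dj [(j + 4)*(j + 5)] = 2*j + 9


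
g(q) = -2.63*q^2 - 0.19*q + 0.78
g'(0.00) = -0.19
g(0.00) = 0.78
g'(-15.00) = 78.71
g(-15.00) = -588.12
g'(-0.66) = 3.28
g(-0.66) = -0.24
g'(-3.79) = 19.75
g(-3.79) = -36.28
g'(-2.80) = 14.54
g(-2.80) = -19.31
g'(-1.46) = 7.49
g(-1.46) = -4.55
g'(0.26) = -1.56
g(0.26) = 0.55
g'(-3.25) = 16.90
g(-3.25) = -26.38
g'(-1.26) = 6.44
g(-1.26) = -3.16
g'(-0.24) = 1.07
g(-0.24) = 0.67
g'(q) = -5.26*q - 0.19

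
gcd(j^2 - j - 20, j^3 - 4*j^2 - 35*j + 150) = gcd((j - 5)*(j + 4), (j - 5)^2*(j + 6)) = j - 5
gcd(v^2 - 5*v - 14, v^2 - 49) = v - 7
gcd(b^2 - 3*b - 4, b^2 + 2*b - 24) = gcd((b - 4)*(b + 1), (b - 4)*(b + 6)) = b - 4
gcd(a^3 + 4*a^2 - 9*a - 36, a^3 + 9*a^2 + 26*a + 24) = a^2 + 7*a + 12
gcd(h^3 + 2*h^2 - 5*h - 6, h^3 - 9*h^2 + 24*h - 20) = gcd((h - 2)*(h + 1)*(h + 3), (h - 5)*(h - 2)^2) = h - 2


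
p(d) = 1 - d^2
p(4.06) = -15.48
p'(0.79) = -1.58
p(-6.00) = -35.00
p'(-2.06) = 4.12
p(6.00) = -35.00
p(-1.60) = -1.56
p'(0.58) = -1.16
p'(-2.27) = 4.54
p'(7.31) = -14.62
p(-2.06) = -3.24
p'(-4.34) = 8.68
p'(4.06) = -8.12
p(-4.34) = -17.84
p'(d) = -2*d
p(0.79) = 0.38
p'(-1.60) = 3.20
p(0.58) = 0.66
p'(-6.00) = 12.00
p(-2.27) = -4.15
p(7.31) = -52.44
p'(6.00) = -12.00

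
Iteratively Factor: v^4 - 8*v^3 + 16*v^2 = (v)*(v^3 - 8*v^2 + 16*v) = v*(v - 4)*(v^2 - 4*v) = v*(v - 4)^2*(v)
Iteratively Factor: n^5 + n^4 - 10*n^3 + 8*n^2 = (n)*(n^4 + n^3 - 10*n^2 + 8*n) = n^2*(n^3 + n^2 - 10*n + 8) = n^2*(n - 2)*(n^2 + 3*n - 4) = n^2*(n - 2)*(n - 1)*(n + 4)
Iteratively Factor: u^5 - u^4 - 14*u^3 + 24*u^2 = (u)*(u^4 - u^3 - 14*u^2 + 24*u) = u*(u - 3)*(u^3 + 2*u^2 - 8*u) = u^2*(u - 3)*(u^2 + 2*u - 8) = u^2*(u - 3)*(u - 2)*(u + 4)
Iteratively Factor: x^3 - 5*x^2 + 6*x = (x - 3)*(x^2 - 2*x) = x*(x - 3)*(x - 2)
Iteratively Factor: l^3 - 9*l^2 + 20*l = (l - 4)*(l^2 - 5*l) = (l - 5)*(l - 4)*(l)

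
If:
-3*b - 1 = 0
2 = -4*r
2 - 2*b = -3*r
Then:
No Solution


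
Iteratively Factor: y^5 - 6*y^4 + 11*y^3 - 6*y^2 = (y)*(y^4 - 6*y^3 + 11*y^2 - 6*y) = y*(y - 1)*(y^3 - 5*y^2 + 6*y) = y*(y - 3)*(y - 1)*(y^2 - 2*y) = y*(y - 3)*(y - 2)*(y - 1)*(y)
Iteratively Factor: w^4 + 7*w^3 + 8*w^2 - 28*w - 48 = (w - 2)*(w^3 + 9*w^2 + 26*w + 24) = (w - 2)*(w + 3)*(w^2 + 6*w + 8) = (w - 2)*(w + 2)*(w + 3)*(w + 4)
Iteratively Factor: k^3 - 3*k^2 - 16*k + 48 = (k - 4)*(k^2 + k - 12) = (k - 4)*(k - 3)*(k + 4)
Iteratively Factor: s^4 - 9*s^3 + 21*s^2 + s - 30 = (s - 3)*(s^3 - 6*s^2 + 3*s + 10) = (s - 3)*(s + 1)*(s^2 - 7*s + 10) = (s - 3)*(s - 2)*(s + 1)*(s - 5)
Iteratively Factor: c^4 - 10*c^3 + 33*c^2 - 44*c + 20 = (c - 2)*(c^3 - 8*c^2 + 17*c - 10) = (c - 2)*(c - 1)*(c^2 - 7*c + 10) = (c - 5)*(c - 2)*(c - 1)*(c - 2)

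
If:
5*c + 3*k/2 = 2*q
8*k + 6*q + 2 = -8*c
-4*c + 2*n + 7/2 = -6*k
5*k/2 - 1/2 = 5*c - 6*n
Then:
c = 71/296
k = -89/148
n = 79/148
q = 11/74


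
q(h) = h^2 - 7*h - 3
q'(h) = 2*h - 7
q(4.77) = -13.64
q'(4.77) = 2.54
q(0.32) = -5.14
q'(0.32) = -6.36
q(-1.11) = 6.00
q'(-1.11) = -9.22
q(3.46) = -15.25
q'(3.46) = -0.08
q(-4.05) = 41.75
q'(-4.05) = -15.10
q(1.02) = -9.10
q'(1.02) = -4.96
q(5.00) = -13.00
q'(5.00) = 3.00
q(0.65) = -7.13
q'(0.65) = -5.70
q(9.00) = 15.00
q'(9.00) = 11.00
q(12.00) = 57.00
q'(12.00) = 17.00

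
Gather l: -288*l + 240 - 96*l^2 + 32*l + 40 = -96*l^2 - 256*l + 280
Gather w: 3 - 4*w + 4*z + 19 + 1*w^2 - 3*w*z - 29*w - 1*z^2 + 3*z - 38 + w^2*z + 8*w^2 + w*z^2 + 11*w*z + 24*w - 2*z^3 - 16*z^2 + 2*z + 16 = w^2*(z + 9) + w*(z^2 + 8*z - 9) - 2*z^3 - 17*z^2 + 9*z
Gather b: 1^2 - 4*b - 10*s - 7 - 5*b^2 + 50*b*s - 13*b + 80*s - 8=-5*b^2 + b*(50*s - 17) + 70*s - 14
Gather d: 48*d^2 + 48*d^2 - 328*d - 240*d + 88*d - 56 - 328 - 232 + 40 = 96*d^2 - 480*d - 576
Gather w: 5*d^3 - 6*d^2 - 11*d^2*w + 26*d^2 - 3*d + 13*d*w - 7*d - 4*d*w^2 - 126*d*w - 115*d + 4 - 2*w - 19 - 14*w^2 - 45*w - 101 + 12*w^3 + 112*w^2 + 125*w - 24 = 5*d^3 + 20*d^2 - 125*d + 12*w^3 + w^2*(98 - 4*d) + w*(-11*d^2 - 113*d + 78) - 140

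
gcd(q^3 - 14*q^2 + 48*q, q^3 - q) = q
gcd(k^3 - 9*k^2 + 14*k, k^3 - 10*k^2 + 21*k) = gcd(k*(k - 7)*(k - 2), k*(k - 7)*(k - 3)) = k^2 - 7*k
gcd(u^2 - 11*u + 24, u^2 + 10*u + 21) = 1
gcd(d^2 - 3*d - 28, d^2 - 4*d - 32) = d + 4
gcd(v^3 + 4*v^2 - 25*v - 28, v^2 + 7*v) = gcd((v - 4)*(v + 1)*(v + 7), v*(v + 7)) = v + 7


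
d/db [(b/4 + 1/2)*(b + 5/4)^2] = 3*b^2/4 + 9*b/4 + 105/64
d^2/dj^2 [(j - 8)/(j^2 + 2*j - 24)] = 2*(3*(2 - j)*(j^2 + 2*j - 24) + 4*(j - 8)*(j + 1)^2)/(j^2 + 2*j - 24)^3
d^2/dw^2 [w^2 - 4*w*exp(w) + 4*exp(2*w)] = -4*w*exp(w) + 16*exp(2*w) - 8*exp(w) + 2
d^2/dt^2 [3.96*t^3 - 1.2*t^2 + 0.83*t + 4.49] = 23.76*t - 2.4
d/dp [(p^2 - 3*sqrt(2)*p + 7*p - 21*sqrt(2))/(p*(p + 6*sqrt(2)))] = (-7*p^2 + 9*sqrt(2)*p^2 + 42*sqrt(2)*p + 252)/(p^2*(p^2 + 12*sqrt(2)*p + 72))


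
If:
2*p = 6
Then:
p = 3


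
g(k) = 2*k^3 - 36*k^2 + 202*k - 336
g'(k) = 6*k^2 - 72*k + 202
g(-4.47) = -2136.88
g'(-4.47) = 643.73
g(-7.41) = -4623.25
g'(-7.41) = 1064.97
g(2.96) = -1.63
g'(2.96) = 41.45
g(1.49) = -108.33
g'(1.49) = 108.04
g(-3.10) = -1367.74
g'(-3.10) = 482.86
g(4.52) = 26.24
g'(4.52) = -0.86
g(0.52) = -240.41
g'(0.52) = 166.18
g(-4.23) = -1985.98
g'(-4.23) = 613.92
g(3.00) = 0.00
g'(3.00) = 40.00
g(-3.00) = -1320.00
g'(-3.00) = 472.00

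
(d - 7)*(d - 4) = d^2 - 11*d + 28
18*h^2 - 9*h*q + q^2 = (-6*h + q)*(-3*h + q)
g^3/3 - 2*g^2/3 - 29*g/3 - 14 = (g/3 + 1)*(g - 7)*(g + 2)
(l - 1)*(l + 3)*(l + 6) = l^3 + 8*l^2 + 9*l - 18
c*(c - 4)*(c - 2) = c^3 - 6*c^2 + 8*c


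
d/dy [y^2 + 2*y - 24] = 2*y + 2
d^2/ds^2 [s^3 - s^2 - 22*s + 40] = 6*s - 2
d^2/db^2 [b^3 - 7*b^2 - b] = 6*b - 14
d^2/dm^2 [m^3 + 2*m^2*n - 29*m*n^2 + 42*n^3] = 6*m + 4*n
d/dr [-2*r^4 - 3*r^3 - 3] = r^2*(-8*r - 9)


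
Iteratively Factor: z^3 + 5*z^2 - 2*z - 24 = (z + 3)*(z^2 + 2*z - 8) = (z - 2)*(z + 3)*(z + 4)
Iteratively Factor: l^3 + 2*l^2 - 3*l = (l + 3)*(l^2 - l) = (l - 1)*(l + 3)*(l)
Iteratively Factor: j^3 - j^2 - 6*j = (j - 3)*(j^2 + 2*j) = j*(j - 3)*(j + 2)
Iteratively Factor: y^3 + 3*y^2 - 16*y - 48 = (y + 3)*(y^2 - 16) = (y - 4)*(y + 3)*(y + 4)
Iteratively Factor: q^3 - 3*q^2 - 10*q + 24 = (q + 3)*(q^2 - 6*q + 8) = (q - 2)*(q + 3)*(q - 4)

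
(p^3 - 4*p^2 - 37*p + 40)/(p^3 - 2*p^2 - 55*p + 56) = (p + 5)/(p + 7)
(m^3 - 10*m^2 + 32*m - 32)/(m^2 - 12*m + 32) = (m^2 - 6*m + 8)/(m - 8)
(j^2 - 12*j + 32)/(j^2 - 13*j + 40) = (j - 4)/(j - 5)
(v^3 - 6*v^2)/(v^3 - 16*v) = v*(v - 6)/(v^2 - 16)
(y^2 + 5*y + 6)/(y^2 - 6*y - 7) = (y^2 + 5*y + 6)/(y^2 - 6*y - 7)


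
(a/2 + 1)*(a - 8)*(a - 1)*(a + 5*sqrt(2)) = a^4/2 - 7*a^3/2 + 5*sqrt(2)*a^3/2 - 35*sqrt(2)*a^2/2 - 5*a^2 - 25*sqrt(2)*a + 8*a + 40*sqrt(2)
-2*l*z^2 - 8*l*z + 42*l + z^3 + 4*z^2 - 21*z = (-2*l + z)*(z - 3)*(z + 7)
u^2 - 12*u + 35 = (u - 7)*(u - 5)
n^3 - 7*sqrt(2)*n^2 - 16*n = n*(n - 8*sqrt(2))*(n + sqrt(2))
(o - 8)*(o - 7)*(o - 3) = o^3 - 18*o^2 + 101*o - 168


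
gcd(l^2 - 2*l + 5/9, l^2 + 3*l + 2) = 1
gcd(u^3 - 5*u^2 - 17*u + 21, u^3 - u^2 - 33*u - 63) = u^2 - 4*u - 21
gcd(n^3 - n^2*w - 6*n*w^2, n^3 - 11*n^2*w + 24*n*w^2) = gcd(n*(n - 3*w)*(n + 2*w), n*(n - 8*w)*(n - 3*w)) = -n^2 + 3*n*w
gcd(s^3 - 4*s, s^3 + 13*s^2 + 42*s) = s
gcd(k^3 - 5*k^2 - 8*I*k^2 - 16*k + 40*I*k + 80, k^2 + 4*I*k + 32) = k - 4*I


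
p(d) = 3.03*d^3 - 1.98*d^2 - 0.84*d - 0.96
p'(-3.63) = 133.31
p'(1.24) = 8.23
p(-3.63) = -168.93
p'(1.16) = 6.80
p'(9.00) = 699.81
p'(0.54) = -0.33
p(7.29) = 1061.58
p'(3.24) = 81.75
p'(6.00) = 302.64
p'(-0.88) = 9.68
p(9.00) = 2039.97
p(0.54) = -1.51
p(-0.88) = -3.82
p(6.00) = 577.20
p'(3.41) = 91.36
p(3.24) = 78.59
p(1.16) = 0.13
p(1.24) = 0.73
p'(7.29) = 453.37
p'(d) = 9.09*d^2 - 3.96*d - 0.84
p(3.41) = 93.30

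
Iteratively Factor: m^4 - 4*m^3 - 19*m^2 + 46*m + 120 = (m + 3)*(m^3 - 7*m^2 + 2*m + 40) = (m - 5)*(m + 3)*(m^2 - 2*m - 8) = (m - 5)*(m + 2)*(m + 3)*(m - 4)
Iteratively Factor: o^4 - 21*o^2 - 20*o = (o + 1)*(o^3 - o^2 - 20*o) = (o + 1)*(o + 4)*(o^2 - 5*o) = o*(o + 1)*(o + 4)*(o - 5)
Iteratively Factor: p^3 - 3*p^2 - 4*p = (p - 4)*(p^2 + p) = p*(p - 4)*(p + 1)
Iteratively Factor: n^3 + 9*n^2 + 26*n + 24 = (n + 3)*(n^2 + 6*n + 8) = (n + 2)*(n + 3)*(n + 4)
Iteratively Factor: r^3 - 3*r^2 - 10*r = (r - 5)*(r^2 + 2*r) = r*(r - 5)*(r + 2)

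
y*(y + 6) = y^2 + 6*y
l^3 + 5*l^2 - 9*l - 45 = (l - 3)*(l + 3)*(l + 5)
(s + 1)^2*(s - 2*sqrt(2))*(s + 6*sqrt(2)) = s^4 + 2*s^3 + 4*sqrt(2)*s^3 - 23*s^2 + 8*sqrt(2)*s^2 - 48*s + 4*sqrt(2)*s - 24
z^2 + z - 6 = (z - 2)*(z + 3)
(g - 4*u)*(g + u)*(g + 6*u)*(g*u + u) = g^4*u + 3*g^3*u^2 + g^3*u - 22*g^2*u^3 + 3*g^2*u^2 - 24*g*u^4 - 22*g*u^3 - 24*u^4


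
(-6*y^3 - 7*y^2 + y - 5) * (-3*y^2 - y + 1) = 18*y^5 + 27*y^4 - 2*y^3 + 7*y^2 + 6*y - 5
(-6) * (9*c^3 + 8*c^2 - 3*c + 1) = -54*c^3 - 48*c^2 + 18*c - 6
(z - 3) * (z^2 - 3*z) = z^3 - 6*z^2 + 9*z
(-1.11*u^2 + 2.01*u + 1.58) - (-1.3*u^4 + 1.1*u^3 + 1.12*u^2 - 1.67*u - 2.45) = 1.3*u^4 - 1.1*u^3 - 2.23*u^2 + 3.68*u + 4.03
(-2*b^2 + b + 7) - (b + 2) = 5 - 2*b^2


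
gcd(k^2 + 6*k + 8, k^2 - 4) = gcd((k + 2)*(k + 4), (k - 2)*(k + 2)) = k + 2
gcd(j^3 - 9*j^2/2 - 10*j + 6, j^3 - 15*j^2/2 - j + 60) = j - 6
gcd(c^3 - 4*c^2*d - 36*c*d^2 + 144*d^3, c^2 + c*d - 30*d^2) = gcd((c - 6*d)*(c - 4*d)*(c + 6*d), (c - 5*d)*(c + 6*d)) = c + 6*d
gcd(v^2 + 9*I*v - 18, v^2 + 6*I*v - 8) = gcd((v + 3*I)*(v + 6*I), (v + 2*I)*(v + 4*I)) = 1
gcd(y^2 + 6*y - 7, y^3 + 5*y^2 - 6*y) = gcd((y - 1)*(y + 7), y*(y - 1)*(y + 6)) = y - 1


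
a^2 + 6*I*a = a*(a + 6*I)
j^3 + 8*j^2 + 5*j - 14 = (j - 1)*(j + 2)*(j + 7)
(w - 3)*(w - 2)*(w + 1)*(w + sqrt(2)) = w^4 - 4*w^3 + sqrt(2)*w^3 - 4*sqrt(2)*w^2 + w^2 + sqrt(2)*w + 6*w + 6*sqrt(2)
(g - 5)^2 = g^2 - 10*g + 25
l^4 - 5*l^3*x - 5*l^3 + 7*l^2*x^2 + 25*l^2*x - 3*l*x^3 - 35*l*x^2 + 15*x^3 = (l - 5)*(l - 3*x)*(l - x)^2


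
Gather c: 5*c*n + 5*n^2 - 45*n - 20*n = 5*c*n + 5*n^2 - 65*n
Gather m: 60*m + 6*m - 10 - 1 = 66*m - 11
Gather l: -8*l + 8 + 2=10 - 8*l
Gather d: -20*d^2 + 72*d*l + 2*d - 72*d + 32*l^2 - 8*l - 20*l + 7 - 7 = -20*d^2 + d*(72*l - 70) + 32*l^2 - 28*l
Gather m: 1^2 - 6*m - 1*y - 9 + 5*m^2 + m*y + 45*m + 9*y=5*m^2 + m*(y + 39) + 8*y - 8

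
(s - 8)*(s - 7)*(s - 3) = s^3 - 18*s^2 + 101*s - 168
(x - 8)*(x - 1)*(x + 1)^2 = x^4 - 7*x^3 - 9*x^2 + 7*x + 8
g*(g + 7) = g^2 + 7*g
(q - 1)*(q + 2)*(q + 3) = q^3 + 4*q^2 + q - 6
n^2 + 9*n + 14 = (n + 2)*(n + 7)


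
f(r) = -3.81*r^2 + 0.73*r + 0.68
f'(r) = 0.73 - 7.62*r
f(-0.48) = -0.55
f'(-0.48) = 4.39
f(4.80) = -83.60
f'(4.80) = -35.85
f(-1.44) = -8.27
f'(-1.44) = 11.70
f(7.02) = -181.95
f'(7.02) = -52.76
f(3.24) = -36.95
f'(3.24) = -23.96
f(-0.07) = 0.61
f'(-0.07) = 1.26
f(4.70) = -80.05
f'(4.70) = -35.08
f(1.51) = -6.90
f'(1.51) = -10.78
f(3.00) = -31.42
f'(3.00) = -22.13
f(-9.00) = -314.50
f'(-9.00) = 69.31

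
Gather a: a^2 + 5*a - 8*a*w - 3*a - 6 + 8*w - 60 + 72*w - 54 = a^2 + a*(2 - 8*w) + 80*w - 120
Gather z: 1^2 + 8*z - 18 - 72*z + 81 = 64 - 64*z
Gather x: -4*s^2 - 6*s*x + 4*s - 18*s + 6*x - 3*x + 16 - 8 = -4*s^2 - 14*s + x*(3 - 6*s) + 8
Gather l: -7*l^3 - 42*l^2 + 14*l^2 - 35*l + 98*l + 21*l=-7*l^3 - 28*l^2 + 84*l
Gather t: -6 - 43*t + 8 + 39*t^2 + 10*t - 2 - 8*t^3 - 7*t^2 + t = -8*t^3 + 32*t^2 - 32*t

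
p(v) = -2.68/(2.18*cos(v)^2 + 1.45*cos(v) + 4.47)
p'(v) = -2.68*(4.36*sin(v)*cos(v) + 1.45*sin(v))/(2.18*cos(v)^2 + 1.45*cos(v) + 4.47)^2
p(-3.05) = -0.52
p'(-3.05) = -0.03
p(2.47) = -0.57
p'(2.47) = 0.15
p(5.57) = -0.39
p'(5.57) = 0.18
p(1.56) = -0.60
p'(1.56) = -0.20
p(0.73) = -0.40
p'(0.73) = -0.18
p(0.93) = -0.44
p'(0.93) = -0.23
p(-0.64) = -0.38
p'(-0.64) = 0.16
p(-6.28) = -0.33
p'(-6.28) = -0.00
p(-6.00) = -0.34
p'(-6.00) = -0.07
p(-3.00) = -0.52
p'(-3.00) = -0.04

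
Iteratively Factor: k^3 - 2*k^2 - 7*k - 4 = (k + 1)*(k^2 - 3*k - 4) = (k + 1)^2*(k - 4)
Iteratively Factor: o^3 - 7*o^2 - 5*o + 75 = (o + 3)*(o^2 - 10*o + 25) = (o - 5)*(o + 3)*(o - 5)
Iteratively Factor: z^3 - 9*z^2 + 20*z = (z - 4)*(z^2 - 5*z) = z*(z - 4)*(z - 5)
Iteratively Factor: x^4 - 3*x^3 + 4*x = (x - 2)*(x^3 - x^2 - 2*x) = x*(x - 2)*(x^2 - x - 2) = x*(x - 2)*(x + 1)*(x - 2)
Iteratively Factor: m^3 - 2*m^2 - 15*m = (m)*(m^2 - 2*m - 15) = m*(m + 3)*(m - 5)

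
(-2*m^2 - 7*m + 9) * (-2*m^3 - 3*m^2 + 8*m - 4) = 4*m^5 + 20*m^4 - 13*m^3 - 75*m^2 + 100*m - 36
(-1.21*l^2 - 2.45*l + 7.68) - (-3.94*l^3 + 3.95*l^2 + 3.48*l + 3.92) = 3.94*l^3 - 5.16*l^2 - 5.93*l + 3.76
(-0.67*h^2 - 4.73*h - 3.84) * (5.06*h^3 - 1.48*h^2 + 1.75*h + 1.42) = -3.3902*h^5 - 22.9422*h^4 - 13.6025*h^3 - 3.5457*h^2 - 13.4366*h - 5.4528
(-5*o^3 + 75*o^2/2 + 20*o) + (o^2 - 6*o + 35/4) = -5*o^3 + 77*o^2/2 + 14*o + 35/4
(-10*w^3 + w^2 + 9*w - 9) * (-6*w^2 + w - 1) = 60*w^5 - 16*w^4 - 43*w^3 + 62*w^2 - 18*w + 9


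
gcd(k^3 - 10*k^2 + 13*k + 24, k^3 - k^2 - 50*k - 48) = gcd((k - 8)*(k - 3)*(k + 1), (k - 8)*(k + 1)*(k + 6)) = k^2 - 7*k - 8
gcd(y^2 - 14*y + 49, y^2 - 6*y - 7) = y - 7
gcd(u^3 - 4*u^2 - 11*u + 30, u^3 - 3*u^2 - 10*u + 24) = u^2 + u - 6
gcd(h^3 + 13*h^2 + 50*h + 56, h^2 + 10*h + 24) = h + 4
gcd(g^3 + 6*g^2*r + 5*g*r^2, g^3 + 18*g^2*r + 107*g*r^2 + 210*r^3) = g + 5*r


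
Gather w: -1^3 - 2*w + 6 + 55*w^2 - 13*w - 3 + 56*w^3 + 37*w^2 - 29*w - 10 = 56*w^3 + 92*w^2 - 44*w - 8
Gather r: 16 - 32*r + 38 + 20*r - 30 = 24 - 12*r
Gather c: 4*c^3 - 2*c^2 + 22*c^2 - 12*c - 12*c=4*c^3 + 20*c^2 - 24*c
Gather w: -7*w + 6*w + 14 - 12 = 2 - w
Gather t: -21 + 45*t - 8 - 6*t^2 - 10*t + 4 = -6*t^2 + 35*t - 25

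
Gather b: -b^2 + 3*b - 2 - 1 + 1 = -b^2 + 3*b - 2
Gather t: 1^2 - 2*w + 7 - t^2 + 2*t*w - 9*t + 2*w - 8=-t^2 + t*(2*w - 9)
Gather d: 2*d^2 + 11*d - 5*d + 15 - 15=2*d^2 + 6*d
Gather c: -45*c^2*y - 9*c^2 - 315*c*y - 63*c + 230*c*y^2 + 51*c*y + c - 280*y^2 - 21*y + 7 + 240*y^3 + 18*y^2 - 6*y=c^2*(-45*y - 9) + c*(230*y^2 - 264*y - 62) + 240*y^3 - 262*y^2 - 27*y + 7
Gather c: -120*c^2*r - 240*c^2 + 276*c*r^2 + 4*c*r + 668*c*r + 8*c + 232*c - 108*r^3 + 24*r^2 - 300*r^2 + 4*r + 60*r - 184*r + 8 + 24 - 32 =c^2*(-120*r - 240) + c*(276*r^2 + 672*r + 240) - 108*r^3 - 276*r^2 - 120*r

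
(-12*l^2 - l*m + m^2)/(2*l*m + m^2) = (-12*l^2 - l*m + m^2)/(m*(2*l + m))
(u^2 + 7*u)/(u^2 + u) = (u + 7)/(u + 1)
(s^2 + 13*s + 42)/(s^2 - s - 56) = (s + 6)/(s - 8)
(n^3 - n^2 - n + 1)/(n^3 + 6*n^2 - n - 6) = (n - 1)/(n + 6)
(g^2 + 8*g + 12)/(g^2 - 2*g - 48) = (g + 2)/(g - 8)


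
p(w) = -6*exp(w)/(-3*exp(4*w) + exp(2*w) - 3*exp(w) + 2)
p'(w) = -6*(12*exp(4*w) - 2*exp(2*w) + 3*exp(w))*exp(w)/(-3*exp(4*w) + exp(2*w) - 3*exp(w) + 2)^2 - 6*exp(w)/(-3*exp(4*w) + exp(2*w) - 3*exp(w) + 2) = 6*(-(12*exp(3*w) - 2*exp(w) + 3)*exp(w) + 3*exp(4*w) - exp(2*w) + 3*exp(w) - 2)*exp(w)/(3*exp(4*w) - exp(2*w) + 3*exp(w) - 2)^2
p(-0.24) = 5.30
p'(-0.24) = -28.78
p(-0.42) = 40.00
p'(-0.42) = -1317.41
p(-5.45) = -0.01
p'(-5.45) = -0.01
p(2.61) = 0.00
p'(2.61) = -0.00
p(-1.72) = -0.72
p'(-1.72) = -0.95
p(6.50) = 0.00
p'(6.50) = -0.00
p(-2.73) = -0.22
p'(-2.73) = -0.24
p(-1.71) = -0.73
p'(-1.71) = -0.97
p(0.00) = 2.00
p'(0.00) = -6.67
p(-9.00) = 0.00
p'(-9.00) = 0.00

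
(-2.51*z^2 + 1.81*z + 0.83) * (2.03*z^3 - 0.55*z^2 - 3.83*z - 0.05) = -5.0953*z^5 + 5.0548*z^4 + 10.3027*z^3 - 7.2633*z^2 - 3.2694*z - 0.0415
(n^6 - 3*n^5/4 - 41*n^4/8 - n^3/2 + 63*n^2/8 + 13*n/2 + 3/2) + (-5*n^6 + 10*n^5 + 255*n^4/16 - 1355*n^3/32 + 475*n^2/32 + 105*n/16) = -4*n^6 + 37*n^5/4 + 173*n^4/16 - 1371*n^3/32 + 727*n^2/32 + 209*n/16 + 3/2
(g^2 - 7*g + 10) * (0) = 0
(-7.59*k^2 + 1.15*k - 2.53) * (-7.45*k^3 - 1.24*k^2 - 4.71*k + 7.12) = 56.5455*k^5 + 0.844100000000001*k^4 + 53.1714*k^3 - 56.3201*k^2 + 20.1043*k - 18.0136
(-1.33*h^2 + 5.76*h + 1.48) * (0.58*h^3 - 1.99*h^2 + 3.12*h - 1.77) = -0.7714*h^5 + 5.9875*h^4 - 14.7536*h^3 + 17.3801*h^2 - 5.5776*h - 2.6196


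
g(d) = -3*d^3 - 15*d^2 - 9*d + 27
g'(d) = -9*d^2 - 30*d - 9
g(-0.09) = 27.69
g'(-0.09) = -6.37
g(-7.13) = 416.02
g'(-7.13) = -252.63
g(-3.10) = 0.12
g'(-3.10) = -2.49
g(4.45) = -574.45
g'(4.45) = -320.72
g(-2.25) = 5.48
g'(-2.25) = 12.94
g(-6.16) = 214.49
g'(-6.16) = -165.71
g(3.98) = -435.56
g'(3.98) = -270.96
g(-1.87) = 10.99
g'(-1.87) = 15.63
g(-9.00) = 1080.00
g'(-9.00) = -468.00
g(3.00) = -216.00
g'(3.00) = -180.00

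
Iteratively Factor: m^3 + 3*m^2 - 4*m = (m - 1)*(m^2 + 4*m) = (m - 1)*(m + 4)*(m)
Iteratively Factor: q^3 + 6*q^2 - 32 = (q - 2)*(q^2 + 8*q + 16) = (q - 2)*(q + 4)*(q + 4)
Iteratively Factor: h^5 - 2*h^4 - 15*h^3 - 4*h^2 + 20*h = (h - 1)*(h^4 - h^3 - 16*h^2 - 20*h) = (h - 1)*(h + 2)*(h^3 - 3*h^2 - 10*h) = (h - 5)*(h - 1)*(h + 2)*(h^2 + 2*h) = (h - 5)*(h - 1)*(h + 2)^2*(h)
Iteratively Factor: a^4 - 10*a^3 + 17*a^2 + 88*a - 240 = (a - 4)*(a^3 - 6*a^2 - 7*a + 60) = (a - 5)*(a - 4)*(a^2 - a - 12) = (a - 5)*(a - 4)^2*(a + 3)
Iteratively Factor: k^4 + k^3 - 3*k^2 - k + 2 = (k + 1)*(k^3 - 3*k + 2) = (k - 1)*(k + 1)*(k^2 + k - 2) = (k - 1)^2*(k + 1)*(k + 2)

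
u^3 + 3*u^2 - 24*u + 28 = (u - 2)^2*(u + 7)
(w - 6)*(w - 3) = w^2 - 9*w + 18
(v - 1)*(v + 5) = v^2 + 4*v - 5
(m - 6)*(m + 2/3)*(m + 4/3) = m^3 - 4*m^2 - 100*m/9 - 16/3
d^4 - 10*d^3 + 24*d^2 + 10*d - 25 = (d - 5)^2*(d - 1)*(d + 1)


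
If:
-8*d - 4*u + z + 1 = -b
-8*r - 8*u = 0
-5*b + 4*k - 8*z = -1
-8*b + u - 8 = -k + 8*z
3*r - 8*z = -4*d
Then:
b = -150*z/133 - 163/133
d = 841*z/1064 - 9/532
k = 157*z/266 - 237/133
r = 429*z/266 + 3/133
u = -429*z/266 - 3/133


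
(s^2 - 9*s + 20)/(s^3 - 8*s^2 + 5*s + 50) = (s - 4)/(s^2 - 3*s - 10)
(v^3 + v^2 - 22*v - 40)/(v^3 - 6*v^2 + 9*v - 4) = (v^3 + v^2 - 22*v - 40)/(v^3 - 6*v^2 + 9*v - 4)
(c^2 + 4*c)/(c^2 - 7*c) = (c + 4)/(c - 7)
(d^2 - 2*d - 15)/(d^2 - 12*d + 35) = (d + 3)/(d - 7)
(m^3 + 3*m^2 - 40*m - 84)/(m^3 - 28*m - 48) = (m + 7)/(m + 4)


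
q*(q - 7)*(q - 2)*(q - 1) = q^4 - 10*q^3 + 23*q^2 - 14*q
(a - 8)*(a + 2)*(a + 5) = a^3 - a^2 - 46*a - 80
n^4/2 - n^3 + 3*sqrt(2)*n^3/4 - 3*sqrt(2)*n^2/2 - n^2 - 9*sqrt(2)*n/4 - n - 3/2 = (n - 3)*(n + sqrt(2))*(sqrt(2)*n/2 + 1/2)*(sqrt(2)*n/2 + sqrt(2)/2)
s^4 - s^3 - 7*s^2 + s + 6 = (s - 3)*(s - 1)*(s + 1)*(s + 2)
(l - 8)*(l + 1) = l^2 - 7*l - 8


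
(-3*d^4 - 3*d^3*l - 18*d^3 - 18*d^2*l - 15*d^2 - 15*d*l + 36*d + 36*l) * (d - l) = -3*d^5 - 18*d^4 + 3*d^3*l^2 - 15*d^3 + 18*d^2*l^2 + 36*d^2 + 15*d*l^2 - 36*l^2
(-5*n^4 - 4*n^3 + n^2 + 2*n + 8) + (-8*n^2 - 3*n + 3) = -5*n^4 - 4*n^3 - 7*n^2 - n + 11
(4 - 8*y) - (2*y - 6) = 10 - 10*y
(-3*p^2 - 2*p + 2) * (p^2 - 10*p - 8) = -3*p^4 + 28*p^3 + 46*p^2 - 4*p - 16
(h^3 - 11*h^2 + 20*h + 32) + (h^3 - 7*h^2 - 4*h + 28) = 2*h^3 - 18*h^2 + 16*h + 60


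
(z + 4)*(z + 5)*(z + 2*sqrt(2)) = z^3 + 2*sqrt(2)*z^2 + 9*z^2 + 20*z + 18*sqrt(2)*z + 40*sqrt(2)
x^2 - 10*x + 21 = (x - 7)*(x - 3)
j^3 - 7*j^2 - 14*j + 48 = (j - 8)*(j - 2)*(j + 3)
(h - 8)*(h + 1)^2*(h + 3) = h^4 - 3*h^3 - 33*h^2 - 53*h - 24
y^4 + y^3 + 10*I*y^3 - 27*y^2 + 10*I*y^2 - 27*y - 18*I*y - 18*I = (y + 1)*(y + I)*(y + 3*I)*(y + 6*I)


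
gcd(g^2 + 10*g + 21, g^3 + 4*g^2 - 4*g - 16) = 1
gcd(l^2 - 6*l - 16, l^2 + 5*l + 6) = l + 2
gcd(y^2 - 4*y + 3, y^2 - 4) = 1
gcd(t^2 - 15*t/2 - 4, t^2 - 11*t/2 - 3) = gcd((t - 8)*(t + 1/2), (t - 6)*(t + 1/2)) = t + 1/2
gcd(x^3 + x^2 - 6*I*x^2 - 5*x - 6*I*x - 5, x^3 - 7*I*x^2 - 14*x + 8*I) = x - I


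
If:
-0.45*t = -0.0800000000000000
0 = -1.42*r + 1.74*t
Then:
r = 0.22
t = 0.18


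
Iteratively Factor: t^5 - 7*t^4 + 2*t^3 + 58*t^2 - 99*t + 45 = (t - 3)*(t^4 - 4*t^3 - 10*t^2 + 28*t - 15) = (t - 5)*(t - 3)*(t^3 + t^2 - 5*t + 3) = (t - 5)*(t - 3)*(t - 1)*(t^2 + 2*t - 3) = (t - 5)*(t - 3)*(t - 1)*(t + 3)*(t - 1)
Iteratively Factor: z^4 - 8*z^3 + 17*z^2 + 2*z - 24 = (z - 3)*(z^3 - 5*z^2 + 2*z + 8) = (z - 3)*(z + 1)*(z^2 - 6*z + 8) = (z - 4)*(z - 3)*(z + 1)*(z - 2)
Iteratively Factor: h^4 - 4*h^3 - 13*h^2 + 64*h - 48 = (h - 3)*(h^3 - h^2 - 16*h + 16) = (h - 3)*(h - 1)*(h^2 - 16) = (h - 4)*(h - 3)*(h - 1)*(h + 4)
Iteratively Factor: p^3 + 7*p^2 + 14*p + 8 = (p + 4)*(p^2 + 3*p + 2) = (p + 2)*(p + 4)*(p + 1)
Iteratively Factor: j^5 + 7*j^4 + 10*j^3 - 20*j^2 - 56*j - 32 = (j + 4)*(j^4 + 3*j^3 - 2*j^2 - 12*j - 8) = (j - 2)*(j + 4)*(j^3 + 5*j^2 + 8*j + 4) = (j - 2)*(j + 1)*(j + 4)*(j^2 + 4*j + 4) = (j - 2)*(j + 1)*(j + 2)*(j + 4)*(j + 2)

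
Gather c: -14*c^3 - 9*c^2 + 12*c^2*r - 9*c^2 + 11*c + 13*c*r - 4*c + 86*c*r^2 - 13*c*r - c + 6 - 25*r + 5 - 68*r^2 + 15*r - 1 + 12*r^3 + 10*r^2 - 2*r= -14*c^3 + c^2*(12*r - 18) + c*(86*r^2 + 6) + 12*r^3 - 58*r^2 - 12*r + 10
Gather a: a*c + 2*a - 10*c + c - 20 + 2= a*(c + 2) - 9*c - 18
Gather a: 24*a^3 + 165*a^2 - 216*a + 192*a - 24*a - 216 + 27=24*a^3 + 165*a^2 - 48*a - 189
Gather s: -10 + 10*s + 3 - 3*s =7*s - 7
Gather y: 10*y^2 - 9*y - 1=10*y^2 - 9*y - 1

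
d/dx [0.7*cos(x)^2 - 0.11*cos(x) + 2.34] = (0.11 - 1.4*cos(x))*sin(x)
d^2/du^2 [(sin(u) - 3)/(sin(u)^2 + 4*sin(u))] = (-sin(u)^2 + 16*sin(u) + 38 + 30/sin(u) - 72/sin(u)^2 - 96/sin(u)^3)/(sin(u) + 4)^3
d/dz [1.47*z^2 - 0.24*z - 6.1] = 2.94*z - 0.24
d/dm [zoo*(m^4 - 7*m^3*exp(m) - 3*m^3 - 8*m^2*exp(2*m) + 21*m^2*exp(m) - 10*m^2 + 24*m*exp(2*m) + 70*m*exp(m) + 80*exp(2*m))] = zoo*(m^3*exp(m) + m^3 + m^2*exp(2*m) + m^2 + m*exp(2*m) + m*exp(m) + m + exp(2*m) + exp(m))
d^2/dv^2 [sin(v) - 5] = -sin(v)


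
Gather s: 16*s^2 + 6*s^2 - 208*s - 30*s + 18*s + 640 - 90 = 22*s^2 - 220*s + 550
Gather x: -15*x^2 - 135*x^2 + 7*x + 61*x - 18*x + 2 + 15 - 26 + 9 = -150*x^2 + 50*x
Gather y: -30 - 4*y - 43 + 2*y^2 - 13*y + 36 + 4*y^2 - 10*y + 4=6*y^2 - 27*y - 33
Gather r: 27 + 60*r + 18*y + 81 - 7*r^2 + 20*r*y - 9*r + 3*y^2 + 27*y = -7*r^2 + r*(20*y + 51) + 3*y^2 + 45*y + 108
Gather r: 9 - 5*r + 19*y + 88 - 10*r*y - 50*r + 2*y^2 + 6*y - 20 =r*(-10*y - 55) + 2*y^2 + 25*y + 77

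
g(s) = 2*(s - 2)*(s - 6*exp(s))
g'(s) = 2*s + 2*(1 - 6*exp(s))*(s - 2) - 12*exp(s) = -12*s*exp(s) + 4*s + 12*exp(s) - 4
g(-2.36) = 25.52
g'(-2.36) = -9.63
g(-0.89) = 19.39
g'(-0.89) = 1.75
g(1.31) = 28.88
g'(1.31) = -12.55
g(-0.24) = 22.22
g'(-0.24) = 6.75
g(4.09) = -1481.18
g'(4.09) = -2202.80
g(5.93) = -17692.84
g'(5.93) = -22233.58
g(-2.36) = 25.52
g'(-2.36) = -9.63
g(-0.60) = 20.24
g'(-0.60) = 4.14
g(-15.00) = 510.00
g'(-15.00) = -64.00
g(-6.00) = 96.24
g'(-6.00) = -27.79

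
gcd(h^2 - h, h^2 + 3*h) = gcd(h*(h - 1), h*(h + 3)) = h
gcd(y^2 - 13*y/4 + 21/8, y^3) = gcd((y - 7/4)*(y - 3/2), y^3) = 1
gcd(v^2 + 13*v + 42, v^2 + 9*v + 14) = v + 7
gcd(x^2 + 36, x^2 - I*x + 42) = x + 6*I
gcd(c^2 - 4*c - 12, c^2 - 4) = c + 2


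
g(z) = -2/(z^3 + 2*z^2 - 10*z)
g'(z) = -2*(-3*z^2 - 4*z + 10)/(z^3 + 2*z^2 - 10*z)^2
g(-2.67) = -0.09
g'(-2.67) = 0.00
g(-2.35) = -0.09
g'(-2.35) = -0.01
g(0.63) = 0.38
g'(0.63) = -0.46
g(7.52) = -0.00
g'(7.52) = 0.00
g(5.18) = -0.01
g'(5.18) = 0.01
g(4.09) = -0.03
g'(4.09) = 0.03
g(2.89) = -0.17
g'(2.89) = 0.37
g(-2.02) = -0.10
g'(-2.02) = -0.03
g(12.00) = 0.00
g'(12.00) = 0.00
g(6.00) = -0.00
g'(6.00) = 0.00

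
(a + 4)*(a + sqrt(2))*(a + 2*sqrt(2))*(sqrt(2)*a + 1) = sqrt(2)*a^4 + 4*sqrt(2)*a^3 + 7*a^3 + 7*sqrt(2)*a^2 + 28*a^2 + 4*a + 28*sqrt(2)*a + 16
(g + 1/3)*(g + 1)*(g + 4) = g^3 + 16*g^2/3 + 17*g/3 + 4/3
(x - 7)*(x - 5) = x^2 - 12*x + 35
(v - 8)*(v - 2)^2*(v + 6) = v^4 - 6*v^3 - 36*v^2 + 184*v - 192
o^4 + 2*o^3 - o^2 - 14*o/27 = o*(o - 2/3)*(o + 1/3)*(o + 7/3)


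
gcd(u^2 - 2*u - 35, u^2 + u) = 1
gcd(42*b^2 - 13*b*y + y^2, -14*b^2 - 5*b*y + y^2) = -7*b + y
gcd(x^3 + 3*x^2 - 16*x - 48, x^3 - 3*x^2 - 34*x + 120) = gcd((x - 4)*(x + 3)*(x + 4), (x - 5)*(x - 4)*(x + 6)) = x - 4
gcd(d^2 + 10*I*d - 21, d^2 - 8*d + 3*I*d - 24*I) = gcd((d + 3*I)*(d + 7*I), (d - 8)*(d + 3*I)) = d + 3*I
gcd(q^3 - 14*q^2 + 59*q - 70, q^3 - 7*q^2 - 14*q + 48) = q - 2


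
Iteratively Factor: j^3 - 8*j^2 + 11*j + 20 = (j + 1)*(j^2 - 9*j + 20) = (j - 5)*(j + 1)*(j - 4)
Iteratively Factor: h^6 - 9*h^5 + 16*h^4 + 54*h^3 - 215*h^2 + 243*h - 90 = (h + 3)*(h^5 - 12*h^4 + 52*h^3 - 102*h^2 + 91*h - 30) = (h - 2)*(h + 3)*(h^4 - 10*h^3 + 32*h^2 - 38*h + 15) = (h - 2)*(h - 1)*(h + 3)*(h^3 - 9*h^2 + 23*h - 15) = (h - 3)*(h - 2)*(h - 1)*(h + 3)*(h^2 - 6*h + 5) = (h - 3)*(h - 2)*(h - 1)^2*(h + 3)*(h - 5)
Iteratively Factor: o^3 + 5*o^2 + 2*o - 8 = (o - 1)*(o^2 + 6*o + 8) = (o - 1)*(o + 4)*(o + 2)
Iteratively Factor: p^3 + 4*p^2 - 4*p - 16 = (p + 4)*(p^2 - 4) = (p - 2)*(p + 4)*(p + 2)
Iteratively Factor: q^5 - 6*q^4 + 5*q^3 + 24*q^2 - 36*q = (q - 3)*(q^4 - 3*q^3 - 4*q^2 + 12*q) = q*(q - 3)*(q^3 - 3*q^2 - 4*q + 12) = q*(q - 3)*(q - 2)*(q^2 - q - 6) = q*(q - 3)*(q - 2)*(q + 2)*(q - 3)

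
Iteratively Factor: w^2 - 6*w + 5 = (w - 5)*(w - 1)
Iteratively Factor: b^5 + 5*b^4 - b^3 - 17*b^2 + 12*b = (b - 1)*(b^4 + 6*b^3 + 5*b^2 - 12*b) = (b - 1)*(b + 3)*(b^3 + 3*b^2 - 4*b) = b*(b - 1)*(b + 3)*(b^2 + 3*b - 4) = b*(b - 1)^2*(b + 3)*(b + 4)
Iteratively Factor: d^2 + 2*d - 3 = (d + 3)*(d - 1)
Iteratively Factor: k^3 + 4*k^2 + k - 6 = (k + 3)*(k^2 + k - 2) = (k + 2)*(k + 3)*(k - 1)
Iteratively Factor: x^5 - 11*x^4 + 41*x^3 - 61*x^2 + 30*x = (x - 3)*(x^4 - 8*x^3 + 17*x^2 - 10*x) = (x - 3)*(x - 1)*(x^3 - 7*x^2 + 10*x) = (x - 3)*(x - 2)*(x - 1)*(x^2 - 5*x) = x*(x - 3)*(x - 2)*(x - 1)*(x - 5)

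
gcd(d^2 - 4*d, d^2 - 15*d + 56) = 1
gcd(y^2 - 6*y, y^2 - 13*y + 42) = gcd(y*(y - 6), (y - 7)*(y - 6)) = y - 6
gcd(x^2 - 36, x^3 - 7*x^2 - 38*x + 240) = x + 6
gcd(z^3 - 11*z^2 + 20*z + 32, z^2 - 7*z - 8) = z^2 - 7*z - 8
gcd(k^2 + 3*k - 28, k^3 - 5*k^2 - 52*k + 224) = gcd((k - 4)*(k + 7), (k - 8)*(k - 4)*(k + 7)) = k^2 + 3*k - 28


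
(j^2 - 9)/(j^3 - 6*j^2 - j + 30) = (j + 3)/(j^2 - 3*j - 10)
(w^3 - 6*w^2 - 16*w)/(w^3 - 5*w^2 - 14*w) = (w - 8)/(w - 7)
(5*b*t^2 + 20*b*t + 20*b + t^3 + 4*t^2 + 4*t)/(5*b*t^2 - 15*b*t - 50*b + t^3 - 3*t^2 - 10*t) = (t + 2)/(t - 5)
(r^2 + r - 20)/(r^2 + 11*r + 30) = (r - 4)/(r + 6)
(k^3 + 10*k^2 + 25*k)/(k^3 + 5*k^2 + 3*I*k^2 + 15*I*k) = (k + 5)/(k + 3*I)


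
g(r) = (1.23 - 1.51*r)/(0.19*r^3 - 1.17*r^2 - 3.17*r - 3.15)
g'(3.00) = 0.03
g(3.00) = 0.18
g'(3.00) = 0.03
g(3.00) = 0.18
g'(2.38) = 0.04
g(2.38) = 0.16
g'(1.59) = 0.09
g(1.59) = 0.11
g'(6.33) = 0.15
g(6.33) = 0.38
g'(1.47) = 0.10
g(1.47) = 0.10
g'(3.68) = 0.03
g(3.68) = 0.20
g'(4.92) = 0.05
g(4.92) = 0.25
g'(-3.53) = -0.26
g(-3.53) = -0.44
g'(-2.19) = -1.07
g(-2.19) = -1.19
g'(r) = (1.23 - 1.51*r)*(-0.57*r^2 + 2.34*r + 3.17)/(0.19*r^3 - 1.17*r^2 - 3.17*r - 3.15)^2 - 1.51/(0.19*r^3 - 1.17*r^2 - 3.17*r - 3.15)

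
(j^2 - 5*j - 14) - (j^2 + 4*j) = -9*j - 14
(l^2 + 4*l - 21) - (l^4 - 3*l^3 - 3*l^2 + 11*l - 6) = -l^4 + 3*l^3 + 4*l^2 - 7*l - 15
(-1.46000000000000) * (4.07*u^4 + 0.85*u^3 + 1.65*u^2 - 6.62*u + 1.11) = -5.9422*u^4 - 1.241*u^3 - 2.409*u^2 + 9.6652*u - 1.6206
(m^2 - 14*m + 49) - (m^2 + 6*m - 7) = 56 - 20*m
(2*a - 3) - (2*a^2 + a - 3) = -2*a^2 + a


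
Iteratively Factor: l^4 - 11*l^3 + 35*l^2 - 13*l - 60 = (l - 3)*(l^3 - 8*l^2 + 11*l + 20) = (l - 4)*(l - 3)*(l^2 - 4*l - 5) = (l - 5)*(l - 4)*(l - 3)*(l + 1)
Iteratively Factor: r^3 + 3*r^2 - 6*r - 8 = (r + 1)*(r^2 + 2*r - 8) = (r + 1)*(r + 4)*(r - 2)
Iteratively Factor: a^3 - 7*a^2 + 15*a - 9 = (a - 3)*(a^2 - 4*a + 3) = (a - 3)^2*(a - 1)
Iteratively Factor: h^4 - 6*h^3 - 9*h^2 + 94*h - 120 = (h - 2)*(h^3 - 4*h^2 - 17*h + 60) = (h - 5)*(h - 2)*(h^2 + h - 12) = (h - 5)*(h - 3)*(h - 2)*(h + 4)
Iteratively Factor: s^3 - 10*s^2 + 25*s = (s - 5)*(s^2 - 5*s) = s*(s - 5)*(s - 5)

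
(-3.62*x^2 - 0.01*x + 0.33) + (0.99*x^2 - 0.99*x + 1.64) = -2.63*x^2 - 1.0*x + 1.97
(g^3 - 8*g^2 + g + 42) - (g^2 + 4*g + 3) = g^3 - 9*g^2 - 3*g + 39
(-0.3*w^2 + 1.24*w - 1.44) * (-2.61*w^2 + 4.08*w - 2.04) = 0.783*w^4 - 4.4604*w^3 + 9.4296*w^2 - 8.4048*w + 2.9376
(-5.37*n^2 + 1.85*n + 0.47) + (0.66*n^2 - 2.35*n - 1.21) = -4.71*n^2 - 0.5*n - 0.74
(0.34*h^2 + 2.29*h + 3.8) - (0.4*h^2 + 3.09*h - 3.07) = -0.06*h^2 - 0.8*h + 6.87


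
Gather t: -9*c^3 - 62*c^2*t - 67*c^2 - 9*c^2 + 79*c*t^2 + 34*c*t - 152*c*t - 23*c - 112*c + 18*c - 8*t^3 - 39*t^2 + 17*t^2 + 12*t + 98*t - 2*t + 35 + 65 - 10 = -9*c^3 - 76*c^2 - 117*c - 8*t^3 + t^2*(79*c - 22) + t*(-62*c^2 - 118*c + 108) + 90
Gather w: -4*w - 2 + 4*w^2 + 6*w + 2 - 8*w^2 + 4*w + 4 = -4*w^2 + 6*w + 4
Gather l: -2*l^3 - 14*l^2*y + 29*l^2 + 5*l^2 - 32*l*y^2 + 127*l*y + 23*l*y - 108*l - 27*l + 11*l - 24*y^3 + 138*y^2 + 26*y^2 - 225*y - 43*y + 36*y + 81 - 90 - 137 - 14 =-2*l^3 + l^2*(34 - 14*y) + l*(-32*y^2 + 150*y - 124) - 24*y^3 + 164*y^2 - 232*y - 160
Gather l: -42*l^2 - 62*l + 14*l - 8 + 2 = -42*l^2 - 48*l - 6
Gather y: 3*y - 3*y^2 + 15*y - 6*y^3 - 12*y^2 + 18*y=-6*y^3 - 15*y^2 + 36*y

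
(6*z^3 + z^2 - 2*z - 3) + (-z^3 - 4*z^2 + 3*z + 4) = 5*z^3 - 3*z^2 + z + 1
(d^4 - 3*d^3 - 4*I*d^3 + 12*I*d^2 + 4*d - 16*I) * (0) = 0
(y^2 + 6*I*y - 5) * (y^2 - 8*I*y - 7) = y^4 - 2*I*y^3 + 36*y^2 - 2*I*y + 35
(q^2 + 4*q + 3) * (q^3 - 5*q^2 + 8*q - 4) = q^5 - q^4 - 9*q^3 + 13*q^2 + 8*q - 12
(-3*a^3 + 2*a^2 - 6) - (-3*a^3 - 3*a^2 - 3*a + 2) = 5*a^2 + 3*a - 8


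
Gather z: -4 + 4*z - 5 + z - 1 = 5*z - 10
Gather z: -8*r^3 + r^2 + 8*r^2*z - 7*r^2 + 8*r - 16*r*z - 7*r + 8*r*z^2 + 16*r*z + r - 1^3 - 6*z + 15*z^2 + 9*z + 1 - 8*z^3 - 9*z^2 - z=-8*r^3 - 6*r^2 + 2*r - 8*z^3 + z^2*(8*r + 6) + z*(8*r^2 + 2)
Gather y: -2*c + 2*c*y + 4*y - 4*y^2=-2*c - 4*y^2 + y*(2*c + 4)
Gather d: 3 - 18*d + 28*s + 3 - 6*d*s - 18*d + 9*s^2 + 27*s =d*(-6*s - 36) + 9*s^2 + 55*s + 6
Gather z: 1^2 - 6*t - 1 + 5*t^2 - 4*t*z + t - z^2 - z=5*t^2 - 5*t - z^2 + z*(-4*t - 1)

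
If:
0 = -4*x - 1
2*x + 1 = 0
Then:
No Solution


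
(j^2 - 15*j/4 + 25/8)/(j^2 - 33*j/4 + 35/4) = (j - 5/2)/(j - 7)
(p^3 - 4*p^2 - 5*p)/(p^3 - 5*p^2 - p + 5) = p/(p - 1)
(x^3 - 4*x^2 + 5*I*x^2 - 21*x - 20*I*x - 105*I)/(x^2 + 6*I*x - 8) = (x^3 + x^2*(-4 + 5*I) - x*(21 + 20*I) - 105*I)/(x^2 + 6*I*x - 8)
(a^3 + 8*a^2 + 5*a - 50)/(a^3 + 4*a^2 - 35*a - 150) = (a - 2)/(a - 6)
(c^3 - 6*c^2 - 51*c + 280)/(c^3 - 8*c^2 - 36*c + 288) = (c^2 + 2*c - 35)/(c^2 - 36)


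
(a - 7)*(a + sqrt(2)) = a^2 - 7*a + sqrt(2)*a - 7*sqrt(2)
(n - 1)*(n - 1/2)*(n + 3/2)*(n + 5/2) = n^4 + 5*n^3/2 - 7*n^2/4 - 29*n/8 + 15/8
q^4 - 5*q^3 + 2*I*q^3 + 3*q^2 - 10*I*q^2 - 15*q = q*(q - 5)*(q - I)*(q + 3*I)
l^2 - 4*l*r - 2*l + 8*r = (l - 2)*(l - 4*r)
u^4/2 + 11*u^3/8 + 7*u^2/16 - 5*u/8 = u*(u/2 + 1)*(u - 1/2)*(u + 5/4)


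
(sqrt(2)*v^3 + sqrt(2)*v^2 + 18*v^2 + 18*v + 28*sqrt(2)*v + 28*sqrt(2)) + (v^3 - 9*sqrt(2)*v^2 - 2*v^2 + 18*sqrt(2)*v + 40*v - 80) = v^3 + sqrt(2)*v^3 - 8*sqrt(2)*v^2 + 16*v^2 + 58*v + 46*sqrt(2)*v - 80 + 28*sqrt(2)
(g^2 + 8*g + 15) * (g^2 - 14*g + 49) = g^4 - 6*g^3 - 48*g^2 + 182*g + 735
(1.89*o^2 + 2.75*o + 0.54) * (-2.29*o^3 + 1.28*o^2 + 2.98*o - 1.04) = -4.3281*o^5 - 3.8783*o^4 + 7.9156*o^3 + 6.9206*o^2 - 1.2508*o - 0.5616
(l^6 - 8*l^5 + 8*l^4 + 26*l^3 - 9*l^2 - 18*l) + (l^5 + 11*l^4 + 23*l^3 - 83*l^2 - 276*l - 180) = l^6 - 7*l^5 + 19*l^4 + 49*l^3 - 92*l^2 - 294*l - 180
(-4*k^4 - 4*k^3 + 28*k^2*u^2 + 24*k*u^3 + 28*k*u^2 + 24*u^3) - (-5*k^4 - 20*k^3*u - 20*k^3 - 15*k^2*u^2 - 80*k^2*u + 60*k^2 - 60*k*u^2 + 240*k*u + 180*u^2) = k^4 + 20*k^3*u + 16*k^3 + 43*k^2*u^2 + 80*k^2*u - 60*k^2 + 24*k*u^3 + 88*k*u^2 - 240*k*u + 24*u^3 - 180*u^2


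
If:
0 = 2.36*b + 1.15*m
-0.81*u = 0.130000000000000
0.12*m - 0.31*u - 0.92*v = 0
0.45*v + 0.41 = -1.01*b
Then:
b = -0.49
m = 1.00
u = -0.16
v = 0.18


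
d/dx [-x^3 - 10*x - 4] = -3*x^2 - 10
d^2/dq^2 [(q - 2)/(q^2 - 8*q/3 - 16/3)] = 6*((14 - 9*q)*(-3*q^2 + 8*q + 16) - 4*(q - 2)*(3*q - 4)^2)/(-3*q^2 + 8*q + 16)^3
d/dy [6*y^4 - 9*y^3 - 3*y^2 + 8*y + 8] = 24*y^3 - 27*y^2 - 6*y + 8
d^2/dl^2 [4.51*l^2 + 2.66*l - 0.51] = 9.02000000000000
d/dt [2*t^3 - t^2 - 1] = 2*t*(3*t - 1)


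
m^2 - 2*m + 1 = (m - 1)^2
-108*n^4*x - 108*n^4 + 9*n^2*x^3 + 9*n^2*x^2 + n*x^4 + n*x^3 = (-3*n + x)*(6*n + x)^2*(n*x + n)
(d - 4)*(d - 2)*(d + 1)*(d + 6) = d^4 + d^3 - 28*d^2 + 20*d + 48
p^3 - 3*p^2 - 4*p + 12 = (p - 3)*(p - 2)*(p + 2)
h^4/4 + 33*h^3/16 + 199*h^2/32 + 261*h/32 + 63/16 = (h/4 + 1/2)*(h + 3/2)*(h + 7/4)*(h + 3)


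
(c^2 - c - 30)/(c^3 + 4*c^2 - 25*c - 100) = (c - 6)/(c^2 - c - 20)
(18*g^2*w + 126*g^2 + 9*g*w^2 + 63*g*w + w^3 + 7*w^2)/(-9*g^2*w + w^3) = (6*g*w + 42*g + w^2 + 7*w)/(w*(-3*g + w))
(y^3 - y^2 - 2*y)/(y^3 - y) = (y - 2)/(y - 1)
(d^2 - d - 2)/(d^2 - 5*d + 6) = (d + 1)/(d - 3)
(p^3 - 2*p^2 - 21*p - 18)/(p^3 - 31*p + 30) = (p^3 - 2*p^2 - 21*p - 18)/(p^3 - 31*p + 30)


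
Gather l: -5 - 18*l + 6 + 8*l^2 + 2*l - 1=8*l^2 - 16*l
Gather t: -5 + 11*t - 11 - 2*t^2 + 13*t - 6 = -2*t^2 + 24*t - 22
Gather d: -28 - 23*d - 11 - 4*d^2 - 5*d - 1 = -4*d^2 - 28*d - 40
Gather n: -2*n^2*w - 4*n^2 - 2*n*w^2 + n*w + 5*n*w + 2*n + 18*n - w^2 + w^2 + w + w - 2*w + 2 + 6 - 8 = n^2*(-2*w - 4) + n*(-2*w^2 + 6*w + 20)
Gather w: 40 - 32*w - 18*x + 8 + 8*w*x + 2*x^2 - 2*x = w*(8*x - 32) + 2*x^2 - 20*x + 48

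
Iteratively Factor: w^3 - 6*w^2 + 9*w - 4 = (w - 4)*(w^2 - 2*w + 1) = (w - 4)*(w - 1)*(w - 1)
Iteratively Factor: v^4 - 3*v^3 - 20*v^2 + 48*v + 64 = (v + 1)*(v^3 - 4*v^2 - 16*v + 64) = (v - 4)*(v + 1)*(v^2 - 16) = (v - 4)*(v + 1)*(v + 4)*(v - 4)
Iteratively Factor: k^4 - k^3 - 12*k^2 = (k + 3)*(k^3 - 4*k^2) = (k - 4)*(k + 3)*(k^2) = k*(k - 4)*(k + 3)*(k)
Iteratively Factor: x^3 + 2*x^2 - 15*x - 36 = (x - 4)*(x^2 + 6*x + 9) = (x - 4)*(x + 3)*(x + 3)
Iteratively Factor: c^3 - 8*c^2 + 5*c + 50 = (c + 2)*(c^2 - 10*c + 25) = (c - 5)*(c + 2)*(c - 5)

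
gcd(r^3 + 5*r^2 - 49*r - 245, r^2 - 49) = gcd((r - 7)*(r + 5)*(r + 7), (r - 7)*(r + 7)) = r^2 - 49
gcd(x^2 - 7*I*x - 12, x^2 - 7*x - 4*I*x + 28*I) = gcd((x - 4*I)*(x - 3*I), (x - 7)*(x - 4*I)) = x - 4*I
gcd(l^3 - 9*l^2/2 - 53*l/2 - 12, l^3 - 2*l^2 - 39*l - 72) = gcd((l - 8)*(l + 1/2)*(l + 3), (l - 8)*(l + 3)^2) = l^2 - 5*l - 24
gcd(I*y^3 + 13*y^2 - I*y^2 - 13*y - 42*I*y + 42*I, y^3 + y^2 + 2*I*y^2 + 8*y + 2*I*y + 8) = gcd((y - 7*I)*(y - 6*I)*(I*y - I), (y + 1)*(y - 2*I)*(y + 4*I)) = 1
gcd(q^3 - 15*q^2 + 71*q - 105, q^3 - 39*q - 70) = q - 7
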